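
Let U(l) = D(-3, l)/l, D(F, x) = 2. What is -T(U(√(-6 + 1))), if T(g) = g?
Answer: 2*I*√5/5 ≈ 0.89443*I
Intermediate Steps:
U(l) = 2/l
-T(U(√(-6 + 1))) = -2/(√(-6 + 1)) = -2/(√(-5)) = -2/(I*√5) = -2*(-I*√5/5) = -(-2)*I*√5/5 = 2*I*√5/5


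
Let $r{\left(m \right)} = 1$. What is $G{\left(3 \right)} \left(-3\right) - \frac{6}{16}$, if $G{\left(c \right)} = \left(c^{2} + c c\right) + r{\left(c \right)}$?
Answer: $- \frac{459}{8} \approx -57.375$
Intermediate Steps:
$G{\left(c \right)} = 1 + 2 c^{2}$ ($G{\left(c \right)} = \left(c^{2} + c c\right) + 1 = \left(c^{2} + c^{2}\right) + 1 = 2 c^{2} + 1 = 1 + 2 c^{2}$)
$G{\left(3 \right)} \left(-3\right) - \frac{6}{16} = \left(1 + 2 \cdot 3^{2}\right) \left(-3\right) - \frac{6}{16} = \left(1 + 2 \cdot 9\right) \left(-3\right) - \frac{3}{8} = \left(1 + 18\right) \left(-3\right) - \frac{3}{8} = 19 \left(-3\right) - \frac{3}{8} = -57 - \frac{3}{8} = - \frac{459}{8}$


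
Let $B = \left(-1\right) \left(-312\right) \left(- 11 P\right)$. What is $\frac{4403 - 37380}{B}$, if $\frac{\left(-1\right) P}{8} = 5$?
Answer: $- \frac{32977}{137280} \approx -0.24022$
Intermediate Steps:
$P = -40$ ($P = \left(-8\right) 5 = -40$)
$B = 137280$ ($B = \left(-1\right) \left(-312\right) \left(\left(-11\right) \left(-40\right)\right) = 312 \cdot 440 = 137280$)
$\frac{4403 - 37380}{B} = \frac{4403 - 37380}{137280} = \left(-32977\right) \frac{1}{137280} = - \frac{32977}{137280}$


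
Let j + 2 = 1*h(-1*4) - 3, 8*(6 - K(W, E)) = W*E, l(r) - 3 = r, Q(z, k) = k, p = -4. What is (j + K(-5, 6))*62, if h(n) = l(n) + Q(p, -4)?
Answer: -31/2 ≈ -15.500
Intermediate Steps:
l(r) = 3 + r
K(W, E) = 6 - E*W/8 (K(W, E) = 6 - W*E/8 = 6 - E*W/8)
h(n) = -1 + n (h(n) = (3 + n) - 4 = -1 + n)
j = -10 (j = -2 + (1*(-1 - 1*4) - 3) = -2 + (1*(-1 - 4) - 3) = -2 + (1*(-5) - 3) = -2 + (-5 - 3) = -2 - 8 = -10)
(j + K(-5, 6))*62 = (-10 + (6 - 1/8*6*(-5)))*62 = (-10 + (6 + 15/4))*62 = (-10 + 39/4)*62 = -1/4*62 = -31/2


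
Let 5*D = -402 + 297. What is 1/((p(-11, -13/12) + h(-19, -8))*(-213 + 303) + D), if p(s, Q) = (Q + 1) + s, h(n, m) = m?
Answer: -2/3477 ≈ -0.00057521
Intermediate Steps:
D = -21 (D = (-402 + 297)/5 = (⅕)*(-105) = -21)
p(s, Q) = 1 + Q + s (p(s, Q) = (1 + Q) + s = 1 + Q + s)
1/((p(-11, -13/12) + h(-19, -8))*(-213 + 303) + D) = 1/(((1 - 13/12 - 11) - 8)*(-213 + 303) - 21) = 1/(((1 - 13*1/12 - 11) - 8)*90 - 21) = 1/(((1 - 13/12 - 11) - 8)*90 - 21) = 1/((-133/12 - 8)*90 - 21) = 1/(-229/12*90 - 21) = 1/(-3435/2 - 21) = 1/(-3477/2) = -2/3477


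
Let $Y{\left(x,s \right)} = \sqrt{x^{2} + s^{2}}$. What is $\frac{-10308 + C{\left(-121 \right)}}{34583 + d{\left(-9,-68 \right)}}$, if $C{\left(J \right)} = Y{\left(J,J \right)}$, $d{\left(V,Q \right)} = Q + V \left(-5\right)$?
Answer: $- \frac{859}{2880} + \frac{121 \sqrt{2}}{34560} \approx -0.29331$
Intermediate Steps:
$Y{\left(x,s \right)} = \sqrt{s^{2} + x^{2}}$
$d{\left(V,Q \right)} = Q - 5 V$
$C{\left(J \right)} = \sqrt{2} \sqrt{J^{2}}$ ($C{\left(J \right)} = \sqrt{J^{2} + J^{2}} = \sqrt{2 J^{2}} = \sqrt{2} \sqrt{J^{2}}$)
$\frac{-10308 + C{\left(-121 \right)}}{34583 + d{\left(-9,-68 \right)}} = \frac{-10308 + \sqrt{2} \sqrt{\left(-121\right)^{2}}}{34583 - 23} = \frac{-10308 + \sqrt{2} \sqrt{14641}}{34583 + \left(-68 + 45\right)} = \frac{-10308 + \sqrt{2} \cdot 121}{34583 - 23} = \frac{-10308 + 121 \sqrt{2}}{34560} = \left(-10308 + 121 \sqrt{2}\right) \frac{1}{34560} = - \frac{859}{2880} + \frac{121 \sqrt{2}}{34560}$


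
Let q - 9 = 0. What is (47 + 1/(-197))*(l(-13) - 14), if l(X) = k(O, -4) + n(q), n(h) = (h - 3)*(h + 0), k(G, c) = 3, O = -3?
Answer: 398094/197 ≈ 2020.8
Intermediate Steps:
q = 9 (q = 9 + 0 = 9)
n(h) = h*(-3 + h) (n(h) = (-3 + h)*h = h*(-3 + h))
l(X) = 57 (l(X) = 3 + 9*(-3 + 9) = 3 + 9*6 = 3 + 54 = 57)
(47 + 1/(-197))*(l(-13) - 14) = (47 + 1/(-197))*(57 - 14) = (47 - 1/197)*43 = (9258/197)*43 = 398094/197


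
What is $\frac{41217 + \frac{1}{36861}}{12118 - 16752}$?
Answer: $- \frac{108521417}{12200991} \approx -8.8945$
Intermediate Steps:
$\frac{41217 + \frac{1}{36861}}{12118 - 16752} = \frac{41217 + \frac{1}{36861}}{-4634} = \frac{1519299838}{36861} \left(- \frac{1}{4634}\right) = - \frac{108521417}{12200991}$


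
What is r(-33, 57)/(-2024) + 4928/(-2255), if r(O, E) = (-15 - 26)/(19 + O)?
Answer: -12702933/5808880 ≈ -2.1868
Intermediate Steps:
r(O, E) = -41/(19 + O)
r(-33, 57)/(-2024) + 4928/(-2255) = -41/(19 - 33)/(-2024) + 4928/(-2255) = -41/(-14)*(-1/2024) + 4928*(-1/2255) = -41*(-1/14)*(-1/2024) - 448/205 = (41/14)*(-1/2024) - 448/205 = -41/28336 - 448/205 = -12702933/5808880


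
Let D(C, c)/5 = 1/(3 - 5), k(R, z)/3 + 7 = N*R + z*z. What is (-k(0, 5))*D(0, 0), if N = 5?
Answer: 135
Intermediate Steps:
k(R, z) = -21 + 3*z**2 + 15*R (k(R, z) = -21 + 3*(5*R + z*z) = -21 + 3*(5*R + z**2) = -21 + 3*(z**2 + 5*R) = -21 + (3*z**2 + 15*R) = -21 + 3*z**2 + 15*R)
D(C, c) = -5/2 (D(C, c) = 5/(3 - 5) = 5/(-2) = 5*(-1/2) = -5/2)
(-k(0, 5))*D(0, 0) = -(-21 + 3*5**2 + 15*0)*(-5/2) = -(-21 + 3*25 + 0)*(-5/2) = -(-21 + 75 + 0)*(-5/2) = -1*54*(-5/2) = -54*(-5/2) = 135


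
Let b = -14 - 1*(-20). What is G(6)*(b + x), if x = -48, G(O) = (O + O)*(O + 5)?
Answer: -5544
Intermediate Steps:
G(O) = 2*O*(5 + O) (G(O) = (2*O)*(5 + O) = 2*O*(5 + O))
b = 6 (b = -14 + 20 = 6)
G(6)*(b + x) = (2*6*(5 + 6))*(6 - 48) = (2*6*11)*(-42) = 132*(-42) = -5544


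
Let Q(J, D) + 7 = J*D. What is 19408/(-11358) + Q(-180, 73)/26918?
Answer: -335874085/152867322 ≈ -2.1972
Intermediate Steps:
Q(J, D) = -7 + D*J (Q(J, D) = -7 + J*D = -7 + D*J)
19408/(-11358) + Q(-180, 73)/26918 = 19408/(-11358) + (-7 + 73*(-180))/26918 = 19408*(-1/11358) + (-7 - 13140)*(1/26918) = -9704/5679 - 13147*1/26918 = -9704/5679 - 13147/26918 = -335874085/152867322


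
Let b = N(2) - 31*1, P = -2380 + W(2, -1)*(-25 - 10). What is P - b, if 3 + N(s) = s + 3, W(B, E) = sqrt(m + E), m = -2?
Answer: -2351 - 35*I*sqrt(3) ≈ -2351.0 - 60.622*I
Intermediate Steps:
W(B, E) = sqrt(-2 + E)
N(s) = s (N(s) = -3 + (s + 3) = -3 + (3 + s) = s)
P = -2380 - 35*I*sqrt(3) (P = -2380 + sqrt(-2 - 1)*(-25 - 10) = -2380 + sqrt(-3)*(-35) = -2380 + (I*sqrt(3))*(-35) = -2380 - 35*I*sqrt(3) ≈ -2380.0 - 60.622*I)
b = -29 (b = 2 - 31*1 = 2 - 31 = -29)
P - b = (-2380 - 35*I*sqrt(3)) - 1*(-29) = (-2380 - 35*I*sqrt(3)) + 29 = -2351 - 35*I*sqrt(3)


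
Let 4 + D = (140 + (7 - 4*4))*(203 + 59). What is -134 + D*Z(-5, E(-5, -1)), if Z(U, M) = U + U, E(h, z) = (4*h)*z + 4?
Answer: -343314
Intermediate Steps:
E(h, z) = 4 + 4*h*z (E(h, z) = 4*h*z + 4 = 4 + 4*h*z)
Z(U, M) = 2*U
D = 34318 (D = -4 + (140 + (7 - 4*4))*(203 + 59) = -4 + (140 + (7 - 16))*262 = -4 + (140 - 9)*262 = -4 + 131*262 = -4 + 34322 = 34318)
-134 + D*Z(-5, E(-5, -1)) = -134 + 34318*(2*(-5)) = -134 + 34318*(-10) = -134 - 343180 = -343314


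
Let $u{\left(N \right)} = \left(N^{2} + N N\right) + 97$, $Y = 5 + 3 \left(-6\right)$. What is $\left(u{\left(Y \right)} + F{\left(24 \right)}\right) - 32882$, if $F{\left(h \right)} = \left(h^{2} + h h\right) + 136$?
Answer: $-31159$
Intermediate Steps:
$Y = -13$ ($Y = 5 - 18 = -13$)
$u{\left(N \right)} = 97 + 2 N^{2}$ ($u{\left(N \right)} = \left(N^{2} + N^{2}\right) + 97 = 2 N^{2} + 97 = 97 + 2 N^{2}$)
$F{\left(h \right)} = 136 + 2 h^{2}$ ($F{\left(h \right)} = \left(h^{2} + h^{2}\right) + 136 = 2 h^{2} + 136 = 136 + 2 h^{2}$)
$\left(u{\left(Y \right)} + F{\left(24 \right)}\right) - 32882 = \left(\left(97 + 2 \left(-13\right)^{2}\right) + \left(136 + 2 \cdot 24^{2}\right)\right) - 32882 = \left(\left(97 + 2 \cdot 169\right) + \left(136 + 2 \cdot 576\right)\right) - 32882 = \left(\left(97 + 338\right) + \left(136 + 1152\right)\right) - 32882 = \left(435 + 1288\right) - 32882 = 1723 - 32882 = -31159$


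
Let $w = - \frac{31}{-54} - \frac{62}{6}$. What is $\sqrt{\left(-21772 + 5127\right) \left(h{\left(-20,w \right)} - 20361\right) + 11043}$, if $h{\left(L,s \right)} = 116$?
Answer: $2 \sqrt{84247267} \approx 18357.0$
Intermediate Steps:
$w = - \frac{527}{54}$ ($w = \left(-31\right) \left(- \frac{1}{54}\right) - \frac{31}{3} = \frac{31}{54} - \frac{31}{3} = - \frac{527}{54} \approx -9.7593$)
$\sqrt{\left(-21772 + 5127\right) \left(h{\left(-20,w \right)} - 20361\right) + 11043} = \sqrt{\left(-21772 + 5127\right) \left(116 - 20361\right) + 11043} = \sqrt{\left(-16645\right) \left(-20245\right) + 11043} = \sqrt{336978025 + 11043} = \sqrt{336989068} = 2 \sqrt{84247267}$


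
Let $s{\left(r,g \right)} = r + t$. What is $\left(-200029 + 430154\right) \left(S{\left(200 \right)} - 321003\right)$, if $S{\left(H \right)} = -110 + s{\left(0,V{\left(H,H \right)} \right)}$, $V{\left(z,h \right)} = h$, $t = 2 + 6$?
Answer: $-73894288125$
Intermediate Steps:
$t = 8$
$s{\left(r,g \right)} = 8 + r$ ($s{\left(r,g \right)} = r + 8 = 8 + r$)
$S{\left(H \right)} = -102$ ($S{\left(H \right)} = -110 + \left(8 + 0\right) = -110 + 8 = -102$)
$\left(-200029 + 430154\right) \left(S{\left(200 \right)} - 321003\right) = \left(-200029 + 430154\right) \left(-102 - 321003\right) = 230125 \left(-321105\right) = -73894288125$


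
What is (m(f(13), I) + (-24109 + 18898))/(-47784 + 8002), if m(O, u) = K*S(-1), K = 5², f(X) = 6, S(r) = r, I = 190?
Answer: 2618/19891 ≈ 0.13162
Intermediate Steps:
K = 25
m(O, u) = -25 (m(O, u) = 25*(-1) = -25)
(m(f(13), I) + (-24109 + 18898))/(-47784 + 8002) = (-25 + (-24109 + 18898))/(-47784 + 8002) = (-25 - 5211)/(-39782) = -5236*(-1/39782) = 2618/19891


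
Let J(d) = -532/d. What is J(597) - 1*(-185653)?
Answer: 110834309/597 ≈ 1.8565e+5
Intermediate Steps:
J(597) - 1*(-185653) = -532/597 - 1*(-185653) = -532*1/597 + 185653 = -532/597 + 185653 = 110834309/597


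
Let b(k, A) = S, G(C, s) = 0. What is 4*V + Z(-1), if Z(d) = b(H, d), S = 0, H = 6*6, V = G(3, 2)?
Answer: 0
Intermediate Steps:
V = 0
H = 36
b(k, A) = 0
Z(d) = 0
4*V + Z(-1) = 4*0 + 0 = 0 + 0 = 0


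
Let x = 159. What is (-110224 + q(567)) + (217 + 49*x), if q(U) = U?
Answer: -101649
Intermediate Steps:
(-110224 + q(567)) + (217 + 49*x) = (-110224 + 567) + (217 + 49*159) = -109657 + (217 + 7791) = -109657 + 8008 = -101649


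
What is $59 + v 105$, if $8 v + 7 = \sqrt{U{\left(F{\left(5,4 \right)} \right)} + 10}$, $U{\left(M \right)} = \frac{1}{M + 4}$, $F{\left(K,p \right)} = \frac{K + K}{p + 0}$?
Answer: $- \frac{263}{8} + \frac{105 \sqrt{429}}{52} \approx 8.9479$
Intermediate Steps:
$F{\left(K,p \right)} = \frac{2 K}{p}$
$U{\left(M \right)} = \frac{1}{4 + M}$
$v = - \frac{7}{8} + \frac{\sqrt{429}}{52}$ ($v = - \frac{7}{8} + \frac{\sqrt{\frac{1}{4 + 2 \cdot 5 \cdot \frac{1}{4}} + 10}}{8} = - \frac{7}{8} + \frac{\sqrt{\frac{1}{4 + \frac{5}{2}} + 10}}{8} = - \frac{7}{8} + \frac{\sqrt{\frac{1}{\frac{13}{2}} + 10}}{8} = - \frac{7}{8} + \frac{\sqrt{\frac{2}{13} + 10}}{8} = - \frac{7}{8} + \frac{\sqrt{\frac{132}{13}}}{8} = - \frac{7}{8} + \frac{\frac{2}{13} \sqrt{429}}{8} = - \frac{7}{8} + \frac{\sqrt{429}}{52} \approx -0.47669$)
$59 + v 105 = 59 + \left(- \frac{7}{8} + \frac{\sqrt{429}}{52}\right) 105 = 59 - \left(\frac{735}{8} - \frac{105 \sqrt{429}}{52}\right) = - \frac{263}{8} + \frac{105 \sqrt{429}}{52}$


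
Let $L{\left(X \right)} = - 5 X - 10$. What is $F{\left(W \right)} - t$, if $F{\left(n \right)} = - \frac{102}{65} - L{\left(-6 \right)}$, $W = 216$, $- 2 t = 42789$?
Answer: $\frac{2778481}{130} \approx 21373.0$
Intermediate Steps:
$t = - \frac{42789}{2}$ ($t = \left(- \frac{1}{2}\right) 42789 = - \frac{42789}{2} \approx -21395.0$)
$L{\left(X \right)} = -10 - 5 X$
$F{\left(n \right)} = - \frac{1402}{65}$ ($F{\left(n \right)} = - \frac{102}{65} - \left(-10 - -30\right) = \left(-102\right) \frac{1}{65} - \left(-10 + 30\right) = - \frac{102}{65} - 20 = - \frac{1402}{65}$)
$F{\left(W \right)} - t = - \frac{1402}{65} - - \frac{42789}{2} = - \frac{1402}{65} + \frac{42789}{2} = \frac{2778481}{130}$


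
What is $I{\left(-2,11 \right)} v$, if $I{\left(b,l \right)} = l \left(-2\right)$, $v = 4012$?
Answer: $-88264$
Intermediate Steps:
$I{\left(b,l \right)} = - 2 l$
$I{\left(-2,11 \right)} v = \left(-2\right) 11 \cdot 4012 = \left(-22\right) 4012 = -88264$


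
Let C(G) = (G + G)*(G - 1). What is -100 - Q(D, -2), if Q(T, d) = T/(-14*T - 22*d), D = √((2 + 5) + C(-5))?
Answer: -559331/5598 + 11*√67/2799 ≈ -99.884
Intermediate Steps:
C(G) = 2*G*(-1 + G) (C(G) = (2*G)*(-1 + G) = 2*G*(-1 + G))
D = √67 (D = √((2 + 5) + 2*(-5)*(-1 - 5)) = √(7 + 2*(-5)*(-6)) = √(7 + 60) = √67 ≈ 8.1853)
Q(T, d) = T/(-22*d - 14*T)
-100 - Q(D, -2) = -100 - (-1)*√67/(14*√67 + 22*(-2)) = -100 - (-1)*√67/(14*√67 - 44) = -100 - (-1)*√67/(-44 + 14*√67) = -100 + √67/(-44 + 14*√67)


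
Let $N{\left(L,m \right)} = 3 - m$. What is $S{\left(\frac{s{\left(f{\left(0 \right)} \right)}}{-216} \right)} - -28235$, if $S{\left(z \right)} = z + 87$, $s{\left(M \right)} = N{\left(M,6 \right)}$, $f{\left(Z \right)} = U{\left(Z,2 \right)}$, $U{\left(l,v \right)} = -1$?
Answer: $\frac{2039185}{72} \approx 28322.0$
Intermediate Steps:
$f{\left(Z \right)} = -1$
$s{\left(M \right)} = -3$ ($s{\left(M \right)} = 3 - 6 = -3$)
$S{\left(z \right)} = 87 + z$
$S{\left(\frac{s{\left(f{\left(0 \right)} \right)}}{-216} \right)} - -28235 = \left(87 - \frac{3}{-216}\right) - -28235 = \left(87 - - \frac{1}{72}\right) + 28235 = \left(87 + \frac{1}{72}\right) + 28235 = \frac{6265}{72} + 28235 = \frac{2039185}{72}$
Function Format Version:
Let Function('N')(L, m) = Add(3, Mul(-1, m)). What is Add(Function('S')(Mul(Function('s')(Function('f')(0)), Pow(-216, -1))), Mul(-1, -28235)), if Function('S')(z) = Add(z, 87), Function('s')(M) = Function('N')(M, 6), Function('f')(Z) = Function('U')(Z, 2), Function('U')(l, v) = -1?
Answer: Rational(2039185, 72) ≈ 28322.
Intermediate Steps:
Function('f')(Z) = -1
Function('s')(M) = -3 (Function('s')(M) = Add(3, Mul(-1, 6)) = Add(3, -6) = -3)
Function('S')(z) = Add(87, z)
Add(Function('S')(Mul(Function('s')(Function('f')(0)), Pow(-216, -1))), Mul(-1, -28235)) = Add(Add(87, Mul(-3, Pow(-216, -1))), Mul(-1, -28235)) = Add(Add(87, Mul(-3, Rational(-1, 216))), 28235) = Add(Add(87, Rational(1, 72)), 28235) = Add(Rational(6265, 72), 28235) = Rational(2039185, 72)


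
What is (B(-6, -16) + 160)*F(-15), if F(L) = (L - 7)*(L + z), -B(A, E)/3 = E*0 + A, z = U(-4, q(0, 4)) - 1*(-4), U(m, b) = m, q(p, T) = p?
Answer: 58740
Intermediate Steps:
z = 0 (z = -4 - 1*(-4) = -4 + 4 = 0)
B(A, E) = -3*A (B(A, E) = -3*(E*0 + A) = -3*(0 + A) = -3*A)
F(L) = L*(-7 + L) (F(L) = (L - 7)*(L + 0) = (-7 + L)*L = L*(-7 + L))
(B(-6, -16) + 160)*F(-15) = (-3*(-6) + 160)*(-15*(-7 - 15)) = (18 + 160)*(-15*(-22)) = 178*330 = 58740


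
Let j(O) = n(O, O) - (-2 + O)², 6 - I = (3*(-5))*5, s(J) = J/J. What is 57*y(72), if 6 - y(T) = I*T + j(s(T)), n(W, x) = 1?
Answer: -332082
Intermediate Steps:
s(J) = 1
I = 81 (I = 6 - 3*(-5)*5 = 6 - (-15)*5 = 6 - 1*(-75) = 6 + 75 = 81)
j(O) = 1 - (-2 + O)²
y(T) = 6 - 81*T (y(T) = 6 - (81*T + (1 - (-2 + 1)²)) = 6 - (81*T + (1 - 1*(-1)²)) = 6 - (81*T + (1 - 1*1)) = 6 - (81*T + (1 - 1)) = 6 - (81*T + 0) = 6 - 81*T)
57*y(72) = 57*(6 - 81*72) = 57*(6 - 5832) = 57*(-5826) = -332082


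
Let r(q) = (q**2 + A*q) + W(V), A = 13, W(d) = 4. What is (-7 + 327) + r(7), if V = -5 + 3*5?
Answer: 464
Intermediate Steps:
V = 10 (V = -5 + 15 = 10)
r(q) = 4 + q**2 + 13*q (r(q) = (q**2 + 13*q) + 4 = 4 + q**2 + 13*q)
(-7 + 327) + r(7) = (-7 + 327) + (4 + 7**2 + 13*7) = 320 + (4 + 49 + 91) = 320 + 144 = 464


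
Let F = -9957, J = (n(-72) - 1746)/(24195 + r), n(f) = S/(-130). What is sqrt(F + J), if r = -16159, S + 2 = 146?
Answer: I*sqrt(13860806090430)/37310 ≈ 99.786*I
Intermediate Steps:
S = 144 (S = -2 + 146 = 144)
n(f) = -72/65 (n(f) = 144/(-130) = 144*(-1/130) = -72/65)
J = -56781/261170 (J = (-72/65 - 1746)/(24195 - 16159) = -113562/65/8036 = -113562/65*1/8036 = -56781/261170 ≈ -0.21741)
sqrt(F + J) = sqrt(-9957 - 56781/261170) = sqrt(-2600526471/261170) = I*sqrt(13860806090430)/37310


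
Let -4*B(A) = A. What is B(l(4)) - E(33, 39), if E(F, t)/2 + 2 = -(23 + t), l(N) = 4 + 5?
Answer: 503/4 ≈ 125.75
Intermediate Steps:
l(N) = 9
E(F, t) = -50 - 2*t (E(F, t) = -4 + 2*(-(23 + t)) = -4 + 2*(-23 - t) = -4 + (-46 - 2*t) = -50 - 2*t)
B(A) = -A/4
B(l(4)) - E(33, 39) = -¼*9 - (-50 - 2*39) = -9/4 - (-50 - 78) = -9/4 - 1*(-128) = -9/4 + 128 = 503/4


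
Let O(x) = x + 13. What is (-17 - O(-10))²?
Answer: 400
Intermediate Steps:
O(x) = 13 + x
(-17 - O(-10))² = (-17 - (13 - 10))² = (-17 - 1*3)² = (-17 - 3)² = (-20)² = 400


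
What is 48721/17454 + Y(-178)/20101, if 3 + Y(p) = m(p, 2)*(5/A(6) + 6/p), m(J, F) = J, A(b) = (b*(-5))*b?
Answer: 1469219225/526264281 ≈ 2.7918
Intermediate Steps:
A(b) = -5*b**2 (A(b) = (-5*b)*b = -5*b**2)
Y(p) = -3 + p*(-1/36 + 6/p) (Y(p) = -3 + p*(5/((-5*6**2)) + 6/p) = -3 + p*(5/((-5*36)) + 6/p) = -3 + p*(5/(-180) + 6/p) = -3 + p*(5*(-1/180) + 6/p) = -3 + p*(-1/36 + 6/p))
48721/17454 + Y(-178)/20101 = 48721/17454 + (3 - 1/36*(-178))/20101 = 48721*(1/17454) + (3 + 89/18)*(1/20101) = 48721/17454 + (143/18)*(1/20101) = 48721/17454 + 143/361818 = 1469219225/526264281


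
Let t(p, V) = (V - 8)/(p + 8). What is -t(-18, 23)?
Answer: 3/2 ≈ 1.5000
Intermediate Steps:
t(p, V) = (-8 + V)/(8 + p)
-t(-18, 23) = -(-8 + 23)/(8 - 18) = -15/(-10) = -(-1)*15/10 = -1*(-3/2) = 3/2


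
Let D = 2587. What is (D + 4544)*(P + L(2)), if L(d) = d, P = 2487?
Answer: 17749059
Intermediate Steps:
(D + 4544)*(P + L(2)) = (2587 + 4544)*(2487 + 2) = 7131*2489 = 17749059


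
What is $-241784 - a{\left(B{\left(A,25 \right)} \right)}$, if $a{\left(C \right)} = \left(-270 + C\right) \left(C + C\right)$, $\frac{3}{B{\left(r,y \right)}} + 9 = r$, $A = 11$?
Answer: $- \frac{481957}{2} \approx -2.4098 \cdot 10^{5}$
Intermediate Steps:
$B{\left(r,y \right)} = \frac{3}{-9 + r}$
$a{\left(C \right)} = 2 C \left(-270 + C\right)$ ($a{\left(C \right)} = \left(-270 + C\right) 2 C = 2 C \left(-270 + C\right)$)
$-241784 - a{\left(B{\left(A,25 \right)} \right)} = -241784 - 2 \frac{3}{-9 + 11} \left(-270 + \frac{3}{-9 + 11}\right) = -241784 - 2 \cdot \frac{3}{2} \left(-270 + \frac{3}{2}\right) = -241784 - 2 \cdot \frac{3}{2} \left(- \frac{537}{2}\right) = -241784 - - \frac{1611}{2} = -241784 + \frac{1611}{2} = - \frac{481957}{2}$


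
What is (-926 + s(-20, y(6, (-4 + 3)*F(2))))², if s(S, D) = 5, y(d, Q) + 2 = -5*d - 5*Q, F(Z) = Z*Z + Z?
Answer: 848241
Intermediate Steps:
F(Z) = Z + Z² (F(Z) = Z² + Z = Z + Z²)
y(d, Q) = -2 - 5*Q - 5*d (y(d, Q) = -2 + (-5*d - 5*Q) = -2 + (-5*Q - 5*d) = -2 - 5*Q - 5*d)
(-926 + s(-20, y(6, (-4 + 3)*F(2))))² = (-926 + 5)² = (-921)² = 848241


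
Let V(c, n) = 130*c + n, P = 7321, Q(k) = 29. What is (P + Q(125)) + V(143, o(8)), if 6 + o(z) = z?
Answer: 25942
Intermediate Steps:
o(z) = -6 + z
V(c, n) = n + 130*c
(P + Q(125)) + V(143, o(8)) = (7321 + 29) + ((-6 + 8) + 130*143) = 7350 + (2 + 18590) = 7350 + 18592 = 25942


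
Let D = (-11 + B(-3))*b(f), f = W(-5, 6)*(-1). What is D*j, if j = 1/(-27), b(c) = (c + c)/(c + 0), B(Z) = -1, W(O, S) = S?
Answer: 8/9 ≈ 0.88889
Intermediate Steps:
f = -6 (f = 6*(-1) = -6)
b(c) = 2 (b(c) = (2*c)/c = 2)
j = -1/27 ≈ -0.037037
D = -24 (D = (-11 - 1)*2 = -12*2 = -24)
D*j = -24*(-1/27) = 8/9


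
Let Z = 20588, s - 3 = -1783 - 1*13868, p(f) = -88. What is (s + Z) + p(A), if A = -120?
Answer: 4852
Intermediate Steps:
s = -15648 (s = 3 + (-1783 - 1*13868) = 3 + (-1783 - 13868) = 3 - 15651 = -15648)
(s + Z) + p(A) = (-15648 + 20588) - 88 = 4940 - 88 = 4852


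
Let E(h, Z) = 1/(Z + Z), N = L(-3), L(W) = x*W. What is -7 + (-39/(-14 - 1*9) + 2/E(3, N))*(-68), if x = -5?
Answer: -96653/23 ≈ -4202.3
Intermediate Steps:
L(W) = -5*W
N = 15 (N = -5*(-3) = 15)
E(h, Z) = 1/(2*Z)
-7 + (-39/(-14 - 1*9) + 2/E(3, N))*(-68) = -7 + (-39/(-14 - 1*9) + 2/(((½)/15)))*(-68) = -7 + (-39/(-14 - 9) + 2/(((½)*(1/15))))*(-68) = -7 + (-39/(-23) + 2/(1/30))*(-68) = -7 + (-39*(-1/23) + 2*30)*(-68) = -7 + (39/23 + 60)*(-68) = -7 + (1419/23)*(-68) = -7 - 96492/23 = -96653/23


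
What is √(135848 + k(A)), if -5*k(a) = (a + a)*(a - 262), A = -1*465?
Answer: √626 ≈ 25.020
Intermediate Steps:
A = -465
k(a) = -2*a*(-262 + a)/5 (k(a) = -(a + a)*(a - 262)/5 = -2*a*(-262 + a)/5)
√(135848 + k(A)) = √(135848 + (⅖)*(-465)*(262 - 1*(-465))) = √(135848 + (⅖)*(-465)*(262 + 465)) = √(135848 + (⅖)*(-465)*727) = √(135848 - 135222) = √626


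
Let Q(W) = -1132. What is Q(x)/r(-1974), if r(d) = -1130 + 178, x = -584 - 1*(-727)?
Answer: 283/238 ≈ 1.1891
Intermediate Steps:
x = 143 (x = -584 + 727 = 143)
r(d) = -952
Q(x)/r(-1974) = -1132/(-952) = -1132*(-1/952) = 283/238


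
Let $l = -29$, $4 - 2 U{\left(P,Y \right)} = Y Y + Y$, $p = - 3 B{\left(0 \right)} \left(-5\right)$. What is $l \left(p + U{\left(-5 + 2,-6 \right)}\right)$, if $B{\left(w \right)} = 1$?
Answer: $-58$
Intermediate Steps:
$p = 15$ ($p = \left(-3\right) 1 \left(-5\right) = \left(-3\right) \left(-5\right) = 15$)
$U{\left(P,Y \right)} = 2 - \frac{Y}{2} - \frac{Y^{2}}{2}$ ($U{\left(P,Y \right)} = 2 - \frac{Y Y + Y}{2} = 2 - \frac{Y^{2} + Y}{2} = 2 - \frac{Y + Y^{2}}{2} = 2 - \left(\frac{Y}{2} + \frac{Y^{2}}{2}\right) = 2 - \frac{Y}{2} - \frac{Y^{2}}{2}$)
$l \left(p + U{\left(-5 + 2,-6 \right)}\right) = - 29 \left(15 - \left(-5 + 18\right)\right) = - 29 \left(15 + \left(2 + 3 - 18\right)\right) = - 29 \left(15 - 13\right) = \left(-29\right) 2 = -58$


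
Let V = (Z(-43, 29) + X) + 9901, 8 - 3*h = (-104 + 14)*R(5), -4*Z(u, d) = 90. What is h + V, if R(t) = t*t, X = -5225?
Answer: 32437/6 ≈ 5406.2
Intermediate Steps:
Z(u, d) = -45/2 (Z(u, d) = -¼*90 = -45/2)
R(t) = t²
h = 2258/3 (h = 8/3 - (-104 + 14)*5²/3 = 8/3 - (-30)*25 = 8/3 - ⅓*(-2250) = 8/3 + 750 = 2258/3 ≈ 752.67)
V = 9307/2 (V = (-45/2 - 5225) + 9901 = -10495/2 + 9901 = 9307/2 ≈ 4653.5)
h + V = 2258/3 + 9307/2 = 32437/6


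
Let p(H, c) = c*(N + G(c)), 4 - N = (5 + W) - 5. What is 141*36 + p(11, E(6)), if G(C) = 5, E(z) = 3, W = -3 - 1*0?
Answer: 5112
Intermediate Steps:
W = -3 (W = -3 + 0 = -3)
N = 7 (N = 4 - ((5 - 3) - 5) = 4 - (2 - 5) = 4 - 1*(-3) = 4 + 3 = 7)
p(H, c) = 12*c (p(H, c) = c*(7 + 5) = c*12 = 12*c)
141*36 + p(11, E(6)) = 141*36 + 12*3 = 5076 + 36 = 5112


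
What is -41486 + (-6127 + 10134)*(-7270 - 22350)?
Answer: -118728826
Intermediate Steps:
-41486 + (-6127 + 10134)*(-7270 - 22350) = -41486 + 4007*(-29620) = -41486 - 118687340 = -118728826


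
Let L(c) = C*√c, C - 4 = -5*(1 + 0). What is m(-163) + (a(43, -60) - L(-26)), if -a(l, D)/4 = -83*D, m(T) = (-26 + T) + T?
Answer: -20272 + I*√26 ≈ -20272.0 + 5.099*I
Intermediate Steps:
m(T) = -26 + 2*T
a(l, D) = 332*D (a(l, D) = -(-332)*D = 332*D)
C = -1 (C = 4 - 5*(1 + 0) = 4 - 5*1 = 4 - 5 = -1)
L(c) = -√c
m(-163) + (a(43, -60) - L(-26)) = (-26 + 2*(-163)) + (332*(-60) - (-1)*√(-26)) = (-26 - 326) + (-19920 - (-1)*I*√26) = -352 + (-19920 - (-1)*I*√26) = -352 + (-19920 + I*√26) = -20272 + I*√26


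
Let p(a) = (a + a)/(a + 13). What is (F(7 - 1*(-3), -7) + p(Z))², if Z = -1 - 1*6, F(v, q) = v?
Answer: 529/9 ≈ 58.778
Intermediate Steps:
Z = -7 (Z = -1 - 6 = -7)
p(a) = 2*a/(13 + a) (p(a) = (2*a)/(13 + a) = 2*a/(13 + a))
(F(7 - 1*(-3), -7) + p(Z))² = ((7 - 1*(-3)) + 2*(-7)/(13 - 7))² = ((7 + 3) + 2*(-7)/6)² = (10 + 2*(-7)*(⅙))² = (10 - 7/3)² = (23/3)² = 529/9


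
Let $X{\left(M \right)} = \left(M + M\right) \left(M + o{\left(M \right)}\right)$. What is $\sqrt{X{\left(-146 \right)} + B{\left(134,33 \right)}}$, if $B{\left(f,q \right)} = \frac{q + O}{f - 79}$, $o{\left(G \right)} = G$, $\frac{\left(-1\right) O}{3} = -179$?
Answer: $\frac{\sqrt{10318198}}{11} \approx 292.02$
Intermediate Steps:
$O = 537$ ($O = \left(-3\right) \left(-179\right) = 537$)
$B{\left(f,q \right)} = \frac{537 + q}{-79 + f}$ ($B{\left(f,q \right)} = \frac{q + 537}{f - 79} = \frac{537 + q}{-79 + f}$)
$X{\left(M \right)} = 4 M^{2}$ ($X{\left(M \right)} = \left(M + M\right) \left(M + M\right) = 2 M 2 M = 4 M^{2}$)
$\sqrt{X{\left(-146 \right)} + B{\left(134,33 \right)}} = \sqrt{4 \left(-146\right)^{2} + \frac{537 + 33}{-79 + 134}} = \sqrt{4 \cdot 21316 + \frac{1}{55} \cdot 570} = \sqrt{85264 + \frac{1}{55} \cdot 570} = \sqrt{85264 + \frac{114}{11}} = \sqrt{\frac{938018}{11}} = \frac{\sqrt{10318198}}{11}$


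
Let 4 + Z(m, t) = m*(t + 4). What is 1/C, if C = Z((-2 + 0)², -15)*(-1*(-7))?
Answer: -1/336 ≈ -0.0029762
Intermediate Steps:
Z(m, t) = -4 + m*(4 + t) (Z(m, t) = -4 + m*(t + 4) = -4 + m*(4 + t))
C = -336 (C = (-4 + 4*(-2 + 0)² + (-2 + 0)²*(-15))*(-1*(-7)) = (-4 + 4*(-2)² + (-2)²*(-15))*7 = (-4 + 4*4 + 4*(-15))*7 = (-4 + 16 - 60)*7 = -48*7 = -336)
1/C = 1/(-336) = -1/336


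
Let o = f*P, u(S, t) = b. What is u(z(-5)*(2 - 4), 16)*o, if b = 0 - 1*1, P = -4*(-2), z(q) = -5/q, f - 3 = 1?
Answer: -32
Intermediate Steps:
f = 4 (f = 3 + 1 = 4)
P = 8
b = -1 (b = 0 - 1 = -1)
u(S, t) = -1
o = 32 (o = 4*8 = 32)
u(z(-5)*(2 - 4), 16)*o = -1*32 = -32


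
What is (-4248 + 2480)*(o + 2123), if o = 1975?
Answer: -7245264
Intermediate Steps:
(-4248 + 2480)*(o + 2123) = (-4248 + 2480)*(1975 + 2123) = -1768*4098 = -7245264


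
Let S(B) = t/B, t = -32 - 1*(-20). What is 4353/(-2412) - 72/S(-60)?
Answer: -290891/804 ≈ -361.80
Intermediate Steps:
t = -12 (t = -32 + 20 = -12)
S(B) = -12/B
4353/(-2412) - 72/S(-60) = 4353/(-2412) - 72/((-12/(-60))) = 4353*(-1/2412) - 72/((-12*(-1/60))) = -1451/804 - 72/⅕ = -1451/804 - 72*5 = -1451/804 - 360 = -290891/804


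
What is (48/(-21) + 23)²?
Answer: 21025/49 ≈ 429.08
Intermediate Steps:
(48/(-21) + 23)² = (48*(-1/21) + 23)² = (-16/7 + 23)² = (145/7)² = 21025/49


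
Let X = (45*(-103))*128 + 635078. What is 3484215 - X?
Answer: 3442417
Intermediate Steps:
X = 41798 (X = -4635*128 + 635078 = -593280 + 635078 = 41798)
3484215 - X = 3484215 - 1*41798 = 3484215 - 41798 = 3442417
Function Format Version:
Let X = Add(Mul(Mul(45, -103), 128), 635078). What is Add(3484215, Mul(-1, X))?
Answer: 3442417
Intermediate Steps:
X = 41798 (X = Add(Mul(-4635, 128), 635078) = Add(-593280, 635078) = 41798)
Add(3484215, Mul(-1, X)) = Add(3484215, Mul(-1, 41798)) = Add(3484215, -41798) = 3442417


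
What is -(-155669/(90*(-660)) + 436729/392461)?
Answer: -87035714009/23312183400 ≈ -3.7335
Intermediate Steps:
-(-155669/(90*(-660)) + 436729/392461) = -(-155669/(-59400) + 436729*(1/392461)) = -(-155669*(-1/59400) + 436729/392461) = -(155669/59400 + 436729/392461) = -1*87035714009/23312183400 = -87035714009/23312183400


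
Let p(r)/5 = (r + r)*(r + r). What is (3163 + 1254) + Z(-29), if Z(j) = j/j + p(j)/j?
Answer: 3838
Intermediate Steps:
p(r) = 20*r**2 (p(r) = 5*((r + r)*(r + r)) = 5*((2*r)*(2*r)) = 5*(4*r**2) = 20*r**2)
Z(j) = 1 + 20*j (Z(j) = j/j + (20*j**2)/j = 1 + 20*j)
(3163 + 1254) + Z(-29) = (3163 + 1254) + (1 + 20*(-29)) = 4417 + (1 - 580) = 4417 - 579 = 3838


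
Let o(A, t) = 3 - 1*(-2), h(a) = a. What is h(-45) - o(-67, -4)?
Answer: -50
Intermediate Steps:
o(A, t) = 5 (o(A, t) = 3 + 2 = 5)
h(-45) - o(-67, -4) = -45 - 1*5 = -45 - 5 = -50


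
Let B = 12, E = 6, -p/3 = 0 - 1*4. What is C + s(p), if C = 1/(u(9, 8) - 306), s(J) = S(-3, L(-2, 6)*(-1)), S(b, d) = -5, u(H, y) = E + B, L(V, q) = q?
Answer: -1441/288 ≈ -5.0035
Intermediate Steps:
p = 12 (p = -3*(0 - 1*4) = -3*(0 - 4) = -3*(-4) = 12)
u(H, y) = 18 (u(H, y) = 6 + 12 = 18)
s(J) = -5
C = -1/288 (C = 1/(18 - 306) = 1/(-288) = -1/288 ≈ -0.0034722)
C + s(p) = -1/288 - 5 = -1441/288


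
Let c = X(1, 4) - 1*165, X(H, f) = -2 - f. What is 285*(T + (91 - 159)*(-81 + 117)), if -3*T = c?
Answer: -681435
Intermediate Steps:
c = -171 (c = (-2 - 1*4) - 1*165 = (-2 - 4) - 165 = -6 - 165 = -171)
T = 57 (T = -⅓*(-171) = 57)
285*(T + (91 - 159)*(-81 + 117)) = 285*(57 + (91 - 159)*(-81 + 117)) = 285*(57 - 68*36) = 285*(57 - 2448) = 285*(-2391) = -681435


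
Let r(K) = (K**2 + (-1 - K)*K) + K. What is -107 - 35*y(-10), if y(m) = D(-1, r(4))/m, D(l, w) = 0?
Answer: -107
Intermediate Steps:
r(K) = K + K**2 + K*(-1 - K) (r(K) = (K**2 + K*(-1 - K)) + K = K + K**2 + K*(-1 - K))
y(m) = 0 (y(m) = 0/m = 0)
-107 - 35*y(-10) = -107 - 35*0 = -107 + 0 = -107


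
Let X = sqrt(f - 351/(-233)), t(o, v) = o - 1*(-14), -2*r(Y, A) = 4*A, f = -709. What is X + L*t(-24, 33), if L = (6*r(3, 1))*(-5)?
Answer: -600 + I*sqrt(38409118)/233 ≈ -600.0 + 26.599*I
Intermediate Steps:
r(Y, A) = -2*A
t(o, v) = 14 + o (t(o, v) = o + 14 = 14 + o)
L = 60 (L = (6*(-2*1))*(-5) = (6*(-2))*(-5) = -12*(-5) = 60)
X = I*sqrt(38409118)/233 (X = sqrt(-709 - 351/(-233)) = sqrt(-709 - 351*(-1/233)) = sqrt(-709 + 351/233) = sqrt(-164846/233) = I*sqrt(38409118)/233 ≈ 26.599*I)
X + L*t(-24, 33) = I*sqrt(38409118)/233 + 60*(14 - 24) = I*sqrt(38409118)/233 + 60*(-10) = I*sqrt(38409118)/233 - 600 = -600 + I*sqrt(38409118)/233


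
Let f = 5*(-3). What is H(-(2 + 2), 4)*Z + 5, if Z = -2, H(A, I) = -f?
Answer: -25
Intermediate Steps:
f = -15
H(A, I) = 15 (H(A, I) = -1*(-15) = 15)
H(-(2 + 2), 4)*Z + 5 = 15*(-2) + 5 = -30 + 5 = -25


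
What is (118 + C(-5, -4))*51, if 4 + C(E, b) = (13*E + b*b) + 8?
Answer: 3723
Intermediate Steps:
C(E, b) = 4 + b² + 13*E (C(E, b) = -4 + ((13*E + b*b) + 8) = -4 + ((13*E + b²) + 8) = -4 + ((b² + 13*E) + 8) = -4 + (8 + b² + 13*E) = 4 + b² + 13*E)
(118 + C(-5, -4))*51 = (118 + (4 + (-4)² + 13*(-5)))*51 = (118 + (4 + 16 - 65))*51 = (118 - 45)*51 = 73*51 = 3723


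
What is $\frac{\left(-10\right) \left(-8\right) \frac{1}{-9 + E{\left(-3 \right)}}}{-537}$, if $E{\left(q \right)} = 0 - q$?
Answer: $\frac{40}{1611} \approx 0.024829$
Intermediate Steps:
$E{\left(q \right)} = - q$
$\frac{\left(-10\right) \left(-8\right) \frac{1}{-9 + E{\left(-3 \right)}}}{-537} = \frac{\left(-10\right) \left(-8\right) \frac{1}{-9 - -3}}{-537} = \frac{80}{-9 + 3} \left(- \frac{1}{537}\right) = \frac{80}{-6} \left(- \frac{1}{537}\right) = 80 \left(- \frac{1}{6}\right) \left(- \frac{1}{537}\right) = \left(- \frac{40}{3}\right) \left(- \frac{1}{537}\right) = \frac{40}{1611}$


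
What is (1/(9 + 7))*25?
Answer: 25/16 ≈ 1.5625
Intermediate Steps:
(1/(9 + 7))*25 = (1/16)*25 = 25/16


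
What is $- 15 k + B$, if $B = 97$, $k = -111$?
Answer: $1762$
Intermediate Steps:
$- 15 k + B = \left(-15\right) \left(-111\right) + 97 = 1665 + 97 = 1762$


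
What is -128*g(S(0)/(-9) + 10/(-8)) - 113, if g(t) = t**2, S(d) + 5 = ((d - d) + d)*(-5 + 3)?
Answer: -14153/81 ≈ -174.73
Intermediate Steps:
S(d) = -5 - 2*d (S(d) = -5 + ((d - d) + d)*(-5 + 3) = -5 + (0 + d)*(-2) = -5 + d*(-2) = -5 - 2*d)
-128*g(S(0)/(-9) + 10/(-8)) - 113 = -128*((-5 - 2*0)/(-9) + 10/(-8))**2 - 113 = -128*((-5 + 0)*(-1/9) + 10*(-1/8))**2 - 113 = -128*(-5*(-1/9) - 5/4)**2 - 113 = -128*(5/9 - 5/4)**2 - 113 = -128*(-25/36)**2 - 113 = -128*625/1296 - 113 = -5000/81 - 113 = -14153/81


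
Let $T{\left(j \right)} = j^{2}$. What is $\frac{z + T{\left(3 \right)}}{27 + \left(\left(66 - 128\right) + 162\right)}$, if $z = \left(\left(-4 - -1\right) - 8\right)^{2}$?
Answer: $\frac{130}{127} \approx 1.0236$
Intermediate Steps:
$z = 121$ ($z = \left(\left(-4 + 1\right) - 8\right)^{2} = \left(-3 - 8\right)^{2} = \left(-11\right)^{2} = 121$)
$\frac{z + T{\left(3 \right)}}{27 + \left(\left(66 - 128\right) + 162\right)} = \frac{121 + 3^{2}}{27 + \left(\left(66 - 128\right) + 162\right)} = \frac{121 + 9}{27 + \left(-62 + 162\right)} = \frac{130}{27 + 100} = \frac{130}{127}$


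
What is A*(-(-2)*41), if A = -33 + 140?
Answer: 8774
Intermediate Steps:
A = 107
A*(-(-2)*41) = 107*(-(-2)*41) = 107*(-1*(-82)) = 107*82 = 8774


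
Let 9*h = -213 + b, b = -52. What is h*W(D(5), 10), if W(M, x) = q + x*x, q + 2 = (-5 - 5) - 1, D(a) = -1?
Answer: -7685/3 ≈ -2561.7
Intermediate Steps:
q = -13 (q = -2 + ((-5 - 5) - 1) = -2 + (-10 - 1) = -2 - 11 = -13)
W(M, x) = -13 + x² (W(M, x) = -13 + x*x = -13 + x²)
h = -265/9 (h = (-213 - 52)/9 = (⅑)*(-265) = -265/9 ≈ -29.444)
h*W(D(5), 10) = -265*(-13 + 10²)/9 = -265*(-13 + 100)/9 = -265/9*87 = -7685/3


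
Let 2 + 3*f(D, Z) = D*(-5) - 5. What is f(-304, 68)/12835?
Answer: 89/2265 ≈ 0.039294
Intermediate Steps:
f(D, Z) = -7/3 - 5*D/3 (f(D, Z) = -2/3 + (D*(-5) - 5)/3 = -2/3 + (-5*D - 5)/3 = -2/3 + (-5 - 5*D)/3 = -2/3 + (-5/3 - 5*D/3) = -7/3 - 5*D/3)
f(-304, 68)/12835 = (-7/3 - 5/3*(-304))/12835 = (-7/3 + 1520/3)*(1/12835) = (1513/3)*(1/12835) = 89/2265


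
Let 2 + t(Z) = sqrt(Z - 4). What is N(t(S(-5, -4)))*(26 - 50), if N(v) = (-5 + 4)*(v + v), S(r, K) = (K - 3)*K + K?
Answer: -96 + 96*sqrt(5) ≈ 118.66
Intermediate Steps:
S(r, K) = K + K*(-3 + K) (S(r, K) = (-3 + K)*K + K = K*(-3 + K) + K = K + K*(-3 + K))
t(Z) = -2 + sqrt(-4 + Z) (t(Z) = -2 + sqrt(Z - 4) = -2 + sqrt(-4 + Z))
N(v) = -2*v
N(t(S(-5, -4)))*(26 - 50) = (-2*(-2 + sqrt(-4 - 4*(-2 - 4))))*(26 - 50) = -2*(-2 + sqrt(-4 - 4*(-6)))*(-24) = -2*(-2 + sqrt(-4 + 24))*(-24) = -2*(-2 + sqrt(20))*(-24) = -2*(-2 + 2*sqrt(5))*(-24) = (4 - 4*sqrt(5))*(-24) = -96 + 96*sqrt(5)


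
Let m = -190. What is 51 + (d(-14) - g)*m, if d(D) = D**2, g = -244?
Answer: -83549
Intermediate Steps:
51 + (d(-14) - g)*m = 51 + ((-14)**2 - 1*(-244))*(-190) = 51 + (196 + 244)*(-190) = 51 + 440*(-190) = 51 - 83600 = -83549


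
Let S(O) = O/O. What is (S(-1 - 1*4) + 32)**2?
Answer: 1089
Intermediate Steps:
S(O) = 1
(S(-1 - 1*4) + 32)**2 = (1 + 32)**2 = 33**2 = 1089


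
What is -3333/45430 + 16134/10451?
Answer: 9066681/6166090 ≈ 1.4704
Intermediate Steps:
-3333/45430 + 16134/10451 = -3333*1/45430 + 16134*(1/10451) = -303/4130 + 16134/10451 = 9066681/6166090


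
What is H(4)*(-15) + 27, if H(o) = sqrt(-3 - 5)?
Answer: 27 - 30*I*sqrt(2) ≈ 27.0 - 42.426*I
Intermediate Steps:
H(o) = 2*I*sqrt(2) (H(o) = sqrt(-8) = 2*I*sqrt(2))
H(4)*(-15) + 27 = (2*I*sqrt(2))*(-15) + 27 = -30*I*sqrt(2) + 27 = 27 - 30*I*sqrt(2)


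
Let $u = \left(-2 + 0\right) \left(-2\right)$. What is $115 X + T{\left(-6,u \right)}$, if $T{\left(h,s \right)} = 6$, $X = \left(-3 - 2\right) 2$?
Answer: $-1144$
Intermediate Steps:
$u = 4$ ($u = \left(-2\right) \left(-2\right) = 4$)
$X = -10$ ($X = \left(-5\right) 2 = -10$)
$115 X + T{\left(-6,u \right)} = 115 \left(-10\right) + 6 = -1150 + 6 = -1144$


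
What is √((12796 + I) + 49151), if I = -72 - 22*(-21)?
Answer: √62337 ≈ 249.67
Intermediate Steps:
I = 390 (I = -72 + 462 = 390)
√((12796 + I) + 49151) = √((12796 + 390) + 49151) = √(13186 + 49151) = √62337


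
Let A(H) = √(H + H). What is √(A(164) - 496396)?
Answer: √(-496396 + 2*√82) ≈ 704.54*I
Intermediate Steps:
A(H) = √2*√H (A(H) = √(2*H) = √2*√H)
√(A(164) - 496396) = √(√2*√164 - 496396) = √(√2*(2*√41) - 496396) = √(2*√82 - 496396) = √(-496396 + 2*√82)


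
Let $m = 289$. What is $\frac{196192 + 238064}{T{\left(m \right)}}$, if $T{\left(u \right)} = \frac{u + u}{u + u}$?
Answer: $434256$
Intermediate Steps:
$T{\left(u \right)} = 1$ ($T{\left(u \right)} = \frac{2 u}{2 u} = 2 u \frac{1}{2 u} = 1$)
$\frac{196192 + 238064}{T{\left(m \right)}} = \frac{196192 + 238064}{1} = 434256 \cdot 1 = 434256$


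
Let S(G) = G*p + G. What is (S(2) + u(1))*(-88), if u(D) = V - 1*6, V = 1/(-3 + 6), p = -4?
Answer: 3080/3 ≈ 1026.7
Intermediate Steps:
V = ⅓ (V = 1/3 = ⅓ ≈ 0.33333)
S(G) = -3*G (S(G) = G*(-4) + G = -4*G + G = -3*G)
u(D) = -17/3 (u(D) = ⅓ - 1*6 = ⅓ - 6 = -17/3)
(S(2) + u(1))*(-88) = (-3*2 - 17/3)*(-88) = (-6 - 17/3)*(-88) = -35/3*(-88) = 3080/3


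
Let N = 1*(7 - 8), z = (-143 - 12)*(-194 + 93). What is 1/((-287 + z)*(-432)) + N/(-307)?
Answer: 6638669/2038165632 ≈ 0.0032572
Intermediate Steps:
z = 15655 (z = -155*(-101) = 15655)
N = -1 (N = 1*(-1) = -1)
1/((-287 + z)*(-432)) + N/(-307) = 1/((-287 + 15655)*(-432)) - 1/(-307) = -1/432/15368 - 1*(-1/307) = (1/15368)*(-1/432) + 1/307 = -1/6638976 + 1/307 = 6638669/2038165632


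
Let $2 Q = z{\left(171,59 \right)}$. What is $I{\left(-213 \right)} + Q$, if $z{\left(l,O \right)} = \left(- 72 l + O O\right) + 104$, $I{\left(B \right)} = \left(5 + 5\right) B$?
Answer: $- \frac{12987}{2} \approx -6493.5$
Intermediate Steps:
$I{\left(B \right)} = 10 B$
$z{\left(l,O \right)} = 104 + O^{2} - 72 l$ ($z{\left(l,O \right)} = \left(- 72 l + O^{2}\right) + 104 = \left(O^{2} - 72 l\right) + 104 = 104 + O^{2} - 72 l$)
$Q = - \frac{8727}{2}$ ($Q = \frac{104 + 59^{2} - 12312}{2} = \frac{104 + 3481 - 12312}{2} = \frac{1}{2} \left(-8727\right) = - \frac{8727}{2} \approx -4363.5$)
$I{\left(-213 \right)} + Q = 10 \left(-213\right) - \frac{8727}{2} = -2130 - \frac{8727}{2} = - \frac{12987}{2}$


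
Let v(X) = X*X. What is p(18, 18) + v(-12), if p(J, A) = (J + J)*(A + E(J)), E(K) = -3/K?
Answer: 786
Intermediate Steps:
p(J, A) = 2*J*(A - 3/J) (p(J, A) = (J + J)*(A - 3/J) = (2*J)*(A - 3/J) = 2*J*(A - 3/J))
v(X) = X²
p(18, 18) + v(-12) = (-6 + 2*18*18) + (-12)² = (-6 + 648) + 144 = 642 + 144 = 786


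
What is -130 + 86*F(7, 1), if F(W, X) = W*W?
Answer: 4084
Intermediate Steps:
F(W, X) = W**2
-130 + 86*F(7, 1) = -130 + 86*7**2 = -130 + 86*49 = -130 + 4214 = 4084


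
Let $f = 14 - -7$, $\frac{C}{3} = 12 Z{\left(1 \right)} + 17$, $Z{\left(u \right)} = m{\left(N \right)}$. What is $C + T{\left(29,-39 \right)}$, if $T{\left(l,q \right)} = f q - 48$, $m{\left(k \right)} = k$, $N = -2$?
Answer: $-888$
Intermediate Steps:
$Z{\left(u \right)} = -2$
$C = -21$ ($C = 3 \left(12 \left(-2\right) + 17\right) = 3 \left(-24 + 17\right) = 3 \left(-7\right) = -21$)
$f = 21$ ($f = 14 + 7 = 21$)
$T{\left(l,q \right)} = -48 + 21 q$ ($T{\left(l,q \right)} = 21 q - 48 = -48 + 21 q$)
$C + T{\left(29,-39 \right)} = -21 + \left(-48 + 21 \left(-39\right)\right) = -21 - 867 = -888$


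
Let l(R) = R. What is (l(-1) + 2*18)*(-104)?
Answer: -3640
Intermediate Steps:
(l(-1) + 2*18)*(-104) = (-1 + 2*18)*(-104) = (-1 + 36)*(-104) = 35*(-104) = -3640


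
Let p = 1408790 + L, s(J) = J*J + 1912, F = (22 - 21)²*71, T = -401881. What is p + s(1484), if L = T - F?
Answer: 3211006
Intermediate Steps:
F = 71 (F = 1²*71 = 1*71 = 71)
L = -401952 (L = -401881 - 1*71 = -401881 - 71 = -401952)
s(J) = 1912 + J² (s(J) = J² + 1912 = 1912 + J²)
p = 1006838 (p = 1408790 - 401952 = 1006838)
p + s(1484) = 1006838 + (1912 + 1484²) = 1006838 + (1912 + 2202256) = 1006838 + 2204168 = 3211006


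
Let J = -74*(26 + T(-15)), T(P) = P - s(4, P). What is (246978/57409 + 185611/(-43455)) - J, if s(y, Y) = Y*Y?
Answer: -39506120705329/2494708095 ≈ -15836.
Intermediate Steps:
s(y, Y) = Y²
T(P) = P - P²
J = 15836 (J = -74*(26 - 15*(1 - 1*(-15))) = -74*(26 - 15*(1 + 15)) = -74*(26 - 15*16) = -74*(26 - 240) = -74*(-214) = 15836)
(246978/57409 + 185611/(-43455)) - J = (246978/57409 + 185611/(-43455)) - 1*15836 = (246978*(1/57409) + 185611*(-1/43455)) - 15836 = (246978/57409 - 185611/43455) - 15836 = 76687091/2494708095 - 15836 = -39506120705329/2494708095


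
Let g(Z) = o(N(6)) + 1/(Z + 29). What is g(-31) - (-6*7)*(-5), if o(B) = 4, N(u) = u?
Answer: -413/2 ≈ -206.50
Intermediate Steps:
g(Z) = 4 + 1/(29 + Z) (g(Z) = 4 + 1/(Z + 29) = 4 + 1/(29 + Z))
g(-31) - (-6*7)*(-5) = (117 + 4*(-31))/(29 - 31) - (-6*7)*(-5) = (117 - 124)/(-2) - (-42)*(-5) = -½*(-7) - 1*210 = 7/2 - 210 = -413/2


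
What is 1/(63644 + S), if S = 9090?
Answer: 1/72734 ≈ 1.3749e-5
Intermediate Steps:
1/(63644 + S) = 1/(63644 + 9090) = 1/72734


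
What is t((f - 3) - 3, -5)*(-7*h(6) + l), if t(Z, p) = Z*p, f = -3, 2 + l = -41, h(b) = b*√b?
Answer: -1935 - 1890*√6 ≈ -6564.5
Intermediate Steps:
h(b) = b^(3/2)
l = -43 (l = -2 - 41 = -43)
t((f - 3) - 3, -5)*(-7*h(6) + l) = (((-3 - 3) - 3)*(-5))*(-42*√6 - 43) = ((-6 - 3)*(-5))*(-42*√6 - 43) = (-9*(-5))*(-42*√6 - 43) = 45*(-43 - 42*√6) = -1935 - 1890*√6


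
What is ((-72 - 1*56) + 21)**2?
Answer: 11449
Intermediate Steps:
((-72 - 1*56) + 21)**2 = ((-72 - 56) + 21)**2 = (-128 + 21)**2 = (-107)**2 = 11449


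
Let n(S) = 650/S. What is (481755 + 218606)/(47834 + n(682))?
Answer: 238823101/16311719 ≈ 14.641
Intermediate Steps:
(481755 + 218606)/(47834 + n(682)) = (481755 + 218606)/(47834 + 650/682) = 700361/(47834 + 650*(1/682)) = 700361/(47834 + 325/341) = 700361/(16311719/341) = 700361*(341/16311719) = 238823101/16311719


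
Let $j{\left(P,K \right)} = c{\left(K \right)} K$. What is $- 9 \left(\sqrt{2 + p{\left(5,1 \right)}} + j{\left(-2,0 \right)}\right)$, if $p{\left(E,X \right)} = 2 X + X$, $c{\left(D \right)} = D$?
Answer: $- 9 \sqrt{5} \approx -20.125$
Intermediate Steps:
$p{\left(E,X \right)} = 3 X$
$j{\left(P,K \right)} = K^{2}$ ($j{\left(P,K \right)} = K K = K^{2}$)
$- 9 \left(\sqrt{2 + p{\left(5,1 \right)}} + j{\left(-2,0 \right)}\right) = - 9 \left(\sqrt{2 + 3 \cdot 1} + 0^{2}\right) = - 9 \left(\sqrt{2 + 3} + 0\right) = - 9 \left(\sqrt{5} + 0\right) = - 9 \sqrt{5}$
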